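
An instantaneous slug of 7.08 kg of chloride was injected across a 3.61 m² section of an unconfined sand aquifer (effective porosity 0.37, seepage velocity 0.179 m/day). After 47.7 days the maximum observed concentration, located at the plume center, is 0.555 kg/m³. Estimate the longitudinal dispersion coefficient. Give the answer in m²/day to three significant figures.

At the plume center C_max = M/(n_e·A·√(4πDt)), so D = M²/(4πt·(n_e·A·C_max)²).
n_e·A·C_max = 0.37 × 3.61 × 0.555 = 0.7413 kg/m.
D = 7.08²/(4π × 47.7 × 0.7413²) = 0.152 m²/day.

0.152 m²/day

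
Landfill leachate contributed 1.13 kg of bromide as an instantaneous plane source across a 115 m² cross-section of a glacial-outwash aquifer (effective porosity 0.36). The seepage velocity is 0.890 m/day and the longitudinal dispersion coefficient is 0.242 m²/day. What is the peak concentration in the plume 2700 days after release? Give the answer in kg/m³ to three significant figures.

0.000301 kg/m³

The peak of an instantaneous 1D plume sits at x = vt; there the Gaussian factor is 1 and C_max = M/(n_e·A·√(4πDt)), where n_e·A is the pore area the mass is dissolved in.
√(4πDt) = √(4π × 0.242 × 2700) = 90.61 m, so C_max = 1.13/(0.36 × 115 × 90.61) = 0.000301 kg/m³.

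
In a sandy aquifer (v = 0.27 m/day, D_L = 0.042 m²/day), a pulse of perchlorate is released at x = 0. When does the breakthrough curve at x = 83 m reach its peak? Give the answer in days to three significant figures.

For the 1D instantaneous-source solution, setting ∂C/∂t = 0 at fixed x gives v²t² + 2Dt − x² = 0, so t = (√(D² + v²x²) − D)/v².
√(D² + v²x²) = √(0.042² + 0.27² × 83²) = 22.41; v² = 0.0729.
t = (22.41 − 0.042)/0.0729 = 307 days (vs. the pure-advection estimate x/v = 307 d).

307 days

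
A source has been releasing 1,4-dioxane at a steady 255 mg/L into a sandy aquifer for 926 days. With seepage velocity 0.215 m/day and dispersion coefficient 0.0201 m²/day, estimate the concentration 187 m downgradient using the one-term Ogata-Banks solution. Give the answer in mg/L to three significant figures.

For a continuous step input, C/C₀ ≈ ½·erfc((x−vt)/(2√(Dt))).
vt = 0.215 × 926 = 199.09 m and 2√(Dt) = 2√(0.0201 × 926) = 8.628 m.
Argument (x−vt)/(2√(Dt)) = (187 − 199.09)/8.628 = -1.401; ½·erfc(-1.401) = 0.9762.
C = 255 × 0.9762 = 249 mg/L.

249 mg/L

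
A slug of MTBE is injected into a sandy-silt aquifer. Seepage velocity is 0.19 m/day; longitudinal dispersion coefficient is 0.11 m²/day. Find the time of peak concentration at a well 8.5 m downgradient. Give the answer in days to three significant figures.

For the 1D instantaneous-source solution, setting ∂C/∂t = 0 at fixed x gives v²t² + 2Dt − x² = 0, so t = (√(D² + v²x²) − D)/v².
√(D² + v²x²) = √(0.11² + 0.19² × 8.5²) = 1.619; v² = 0.0361.
t = (1.619 − 0.11)/0.0361 = 41.8 days (vs. the pure-advection estimate x/v = 44.7 d).

41.8 days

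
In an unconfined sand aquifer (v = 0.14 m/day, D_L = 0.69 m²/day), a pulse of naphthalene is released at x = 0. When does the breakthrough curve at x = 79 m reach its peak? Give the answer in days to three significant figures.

530 days

For the 1D instantaneous-source solution, setting ∂C/∂t = 0 at fixed x gives v²t² + 2Dt − x² = 0, so t = (√(D² + v²x²) − D)/v².
√(D² + v²x²) = √(0.69² + 0.14² × 79²) = 11.08; v² = 0.0196.
t = (11.08 − 0.69)/0.0196 = 530 days (vs. the pure-advection estimate x/v = 564 d).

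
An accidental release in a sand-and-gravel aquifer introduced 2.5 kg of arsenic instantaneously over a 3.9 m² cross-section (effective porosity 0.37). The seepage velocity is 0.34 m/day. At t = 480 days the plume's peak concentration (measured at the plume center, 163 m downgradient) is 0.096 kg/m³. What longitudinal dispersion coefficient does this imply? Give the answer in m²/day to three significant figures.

At the plume center C_max = M/(n_e·A·√(4πDt)), so D = M²/(4πt·(n_e·A·C_max)²).
n_e·A·C_max = 0.37 × 3.9 × 0.096 = 0.1385 kg/m.
D = 2.5²/(4π × 480 × 0.1385²) = 0.0540 m²/day.

0.0540 m²/day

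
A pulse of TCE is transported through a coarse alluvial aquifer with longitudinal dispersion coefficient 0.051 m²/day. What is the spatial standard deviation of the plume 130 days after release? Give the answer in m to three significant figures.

3.64 m

Dispersive spreading gives a Gaussian with σ² = 2Dt; advection only shifts the center.
σ = √(2 × 0.051 × 130) = 3.64 m.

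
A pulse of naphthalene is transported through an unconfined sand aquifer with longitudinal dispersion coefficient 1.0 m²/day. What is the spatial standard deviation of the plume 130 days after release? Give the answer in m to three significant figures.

16.1 m

Dispersive spreading gives a Gaussian with σ² = 2Dt; advection only shifts the center.
σ = √(2 × 1.0 × 130) = 16.1 m.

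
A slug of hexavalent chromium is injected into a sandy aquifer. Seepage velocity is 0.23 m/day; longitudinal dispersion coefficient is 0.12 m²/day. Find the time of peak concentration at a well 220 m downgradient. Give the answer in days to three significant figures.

For the 1D instantaneous-source solution, setting ∂C/∂t = 0 at fixed x gives v²t² + 2Dt − x² = 0, so t = (√(D² + v²x²) − D)/v².
√(D² + v²x²) = √(0.12² + 0.23² × 220²) = 50.60; v² = 0.0529.
t = (50.60 − 0.12)/0.0529 = 954 days (vs. the pure-advection estimate x/v = 957 d).

954 days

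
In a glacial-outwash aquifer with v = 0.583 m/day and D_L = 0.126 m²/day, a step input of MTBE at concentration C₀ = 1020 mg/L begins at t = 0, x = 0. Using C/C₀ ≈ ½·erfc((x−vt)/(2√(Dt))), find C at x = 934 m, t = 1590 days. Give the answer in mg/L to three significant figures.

370 mg/L

For a continuous step input, C/C₀ ≈ ½·erfc((x−vt)/(2√(Dt))).
vt = 0.583 × 1590 = 926.97 m and 2√(Dt) = 2√(0.126 × 1590) = 28.31 m.
Argument (x−vt)/(2√(Dt)) = (934 − 926.97)/28.31 = 0.2483; ½·erfc(0.2483) = 0.3627.
C = 1020 × 0.3627 = 370 mg/L.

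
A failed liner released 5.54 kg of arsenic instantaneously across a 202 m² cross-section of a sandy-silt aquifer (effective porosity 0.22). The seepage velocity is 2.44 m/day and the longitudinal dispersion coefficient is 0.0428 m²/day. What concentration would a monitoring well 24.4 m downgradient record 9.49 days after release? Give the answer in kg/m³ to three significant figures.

0.0213 kg/m³

For an instantaneous plane source, C(x,t) = M/(n_e·A·√(4πDt)) · exp(−(x−vt)²/(4Dt)), with n_e·A the pore (flow) area.
Plume center vt = 2.44 × 9.49 = 23.1556 m, so the well at 24.4 m is 1.2444 m downgradient of the peak.
√(4πDt) = 2.259 m, giving peak height M/(n_e·A·√(4πDt)) = 5.54/(0.22 × 202 × 2.259) = 0.05518 kg/m³.
(x−vt)²/(4Dt) = (1.2444)²/(4 × 0.0428 × 9.49) = 0.9531; exp(−0.9531) = 0.3855.
C = 0.05518 × 0.3855 = 0.0213 kg/m³.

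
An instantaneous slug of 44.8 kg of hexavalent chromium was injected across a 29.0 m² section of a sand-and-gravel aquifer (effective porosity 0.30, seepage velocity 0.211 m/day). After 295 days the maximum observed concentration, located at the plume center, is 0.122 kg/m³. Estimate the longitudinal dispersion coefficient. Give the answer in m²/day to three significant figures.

At the plume center C_max = M/(n_e·A·√(4πDt)), so D = M²/(4πt·(n_e·A·C_max)²).
n_e·A·C_max = 0.30 × 29.0 × 0.122 = 1.061 kg/m.
D = 44.8²/(4π × 295 × 1.061²) = 0.481 m²/day.

0.481 m²/day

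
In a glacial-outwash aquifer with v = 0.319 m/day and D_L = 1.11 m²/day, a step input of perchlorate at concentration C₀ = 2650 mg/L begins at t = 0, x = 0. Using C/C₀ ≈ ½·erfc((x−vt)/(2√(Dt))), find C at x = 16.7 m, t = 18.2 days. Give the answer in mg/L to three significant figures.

For a continuous step input, C/C₀ ≈ ½·erfc((x−vt)/(2√(Dt))).
vt = 0.319 × 18.2 = 5.8058 m and 2√(Dt) = 2√(1.11 × 18.2) = 8.989 m.
Argument (x−vt)/(2√(Dt)) = (16.7 − 5.8058)/8.989 = 1.212; ½·erfc(1.212) = 0.04326.
C = 2650 × 0.04326 = 115 mg/L.

115 mg/L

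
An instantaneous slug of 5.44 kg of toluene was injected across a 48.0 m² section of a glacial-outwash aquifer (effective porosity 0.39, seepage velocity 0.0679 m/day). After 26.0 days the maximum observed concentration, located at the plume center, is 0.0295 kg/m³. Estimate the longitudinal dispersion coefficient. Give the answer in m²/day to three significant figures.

0.297 m²/day

At the plume center C_max = M/(n_e·A·√(4πDt)), so D = M²/(4πt·(n_e·A·C_max)²).
n_e·A·C_max = 0.39 × 48.0 × 0.0295 = 0.5522 kg/m.
D = 5.44²/(4π × 26.0 × 0.5522²) = 0.297 m²/day.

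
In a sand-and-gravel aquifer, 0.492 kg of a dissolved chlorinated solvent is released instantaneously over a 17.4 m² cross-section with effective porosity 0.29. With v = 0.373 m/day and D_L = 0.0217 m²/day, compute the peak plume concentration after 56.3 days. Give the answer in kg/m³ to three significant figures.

The peak of an instantaneous 1D plume sits at x = vt; there the Gaussian factor is 1 and C_max = M/(n_e·A·√(4πDt)), where n_e·A is the pore area the mass is dissolved in.
√(4πDt) = √(4π × 0.0217 × 56.3) = 3.918 m, so C_max = 0.492/(0.29 × 17.4 × 3.918) = 0.0249 kg/m³.

0.0249 kg/m³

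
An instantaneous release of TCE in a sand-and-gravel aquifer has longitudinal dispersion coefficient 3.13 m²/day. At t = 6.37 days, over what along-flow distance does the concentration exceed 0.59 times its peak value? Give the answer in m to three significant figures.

13.0 m

The plume is Gaussian with σ = √(2Dt) = √(2 × 3.13 × 6.37) = 6.315 m.
C/C_peak = exp(−Δx²/(2σ²)) = 0.59 ⇒ Δx = σ·√(−2 ln 0.59) = 6.315 × 1.027 = 6.486 m.
Width = 2Δx = 13.0 m.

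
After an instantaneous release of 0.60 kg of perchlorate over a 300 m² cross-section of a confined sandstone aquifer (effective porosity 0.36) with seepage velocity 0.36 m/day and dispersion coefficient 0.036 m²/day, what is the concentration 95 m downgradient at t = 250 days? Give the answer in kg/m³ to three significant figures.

For an instantaneous plane source, C(x,t) = M/(n_e·A·√(4πDt)) · exp(−(x−vt)²/(4Dt)), with n_e·A the pore (flow) area.
Plume center vt = 0.36 × 250 = 90 m, so the well at 95 m is 5 m downgradient of the peak.
√(4πDt) = 10.63 m, giving peak height M/(n_e·A·√(4πDt)) = 0.60/(0.36 × 300 × 10.63) = 0.0005226 kg/m³.
(x−vt)²/(4Dt) = (5)²/(4 × 0.036 × 250) = 0.6944; exp(−0.6944) = 0.4994.
C = 0.0005226 × 0.4994 = 0.000261 kg/m³.

0.000261 kg/m³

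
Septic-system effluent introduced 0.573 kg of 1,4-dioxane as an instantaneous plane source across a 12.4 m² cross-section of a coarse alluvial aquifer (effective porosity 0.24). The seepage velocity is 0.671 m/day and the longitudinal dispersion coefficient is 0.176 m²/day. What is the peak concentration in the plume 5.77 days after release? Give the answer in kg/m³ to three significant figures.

The peak of an instantaneous 1D plume sits at x = vt; there the Gaussian factor is 1 and C_max = M/(n_e·A·√(4πDt)), where n_e·A is the pore area the mass is dissolved in.
√(4πDt) = √(4π × 0.176 × 5.77) = 3.572 m, so C_max = 0.573/(0.24 × 12.4 × 3.572) = 0.0539 kg/m³.

0.0539 kg/m³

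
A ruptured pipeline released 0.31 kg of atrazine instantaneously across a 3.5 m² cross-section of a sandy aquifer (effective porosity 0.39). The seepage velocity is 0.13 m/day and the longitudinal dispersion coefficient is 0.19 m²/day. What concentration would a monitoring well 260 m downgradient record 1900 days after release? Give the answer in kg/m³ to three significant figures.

For an instantaneous plane source, C(x,t) = M/(n_e·A·√(4πDt)) · exp(−(x−vt)²/(4Dt)), with n_e·A the pore (flow) area.
Plume center vt = 0.13 × 1900 = 247 m, so the well at 260 m is 13 m downgradient of the peak.
√(4πDt) = 67.35 m, giving peak height M/(n_e·A·√(4πDt)) = 0.31/(0.39 × 3.5 × 67.35) = 0.003372 kg/m³.
(x−vt)²/(4Dt) = (13)²/(4 × 0.19 × 1900) = 0.1170; exp(−0.1170) = 0.8896.
C = 0.003372 × 0.8896 = 0.00300 kg/m³.

0.00300 kg/m³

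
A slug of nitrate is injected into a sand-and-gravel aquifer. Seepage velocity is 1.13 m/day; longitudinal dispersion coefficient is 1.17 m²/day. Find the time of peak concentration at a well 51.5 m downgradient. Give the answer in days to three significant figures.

44.7 days

For the 1D instantaneous-source solution, setting ∂C/∂t = 0 at fixed x gives v²t² + 2Dt − x² = 0, so t = (√(D² + v²x²) − D)/v².
√(D² + v²x²) = √(1.17² + 1.13² × 51.5²) = 58.21; v² = 1.2769.
t = (58.21 − 1.17)/1.2769 = 44.7 days (vs. the pure-advection estimate x/v = 45.6 d).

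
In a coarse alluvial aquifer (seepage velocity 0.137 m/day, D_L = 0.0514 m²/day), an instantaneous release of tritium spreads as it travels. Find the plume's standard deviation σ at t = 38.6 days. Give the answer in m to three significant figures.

Dispersive spreading gives a Gaussian with σ² = 2Dt; advection only shifts the center.
σ = √(2 × 0.0514 × 38.6) = 1.99 m.

1.99 m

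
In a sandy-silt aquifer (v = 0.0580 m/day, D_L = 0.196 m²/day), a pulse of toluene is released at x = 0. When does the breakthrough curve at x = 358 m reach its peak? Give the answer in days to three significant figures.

For the 1D instantaneous-source solution, setting ∂C/∂t = 0 at fixed x gives v²t² + 2Dt − x² = 0, so t = (√(D² + v²x²) − D)/v².
√(D² + v²x²) = √(0.196² + 0.0580² × 358²) = 20.76; v² = 0.003364.
t = (20.76 − 0.196)/0.003364 = 6110 days (vs. the pure-advection estimate x/v = 6170 d).

6110 days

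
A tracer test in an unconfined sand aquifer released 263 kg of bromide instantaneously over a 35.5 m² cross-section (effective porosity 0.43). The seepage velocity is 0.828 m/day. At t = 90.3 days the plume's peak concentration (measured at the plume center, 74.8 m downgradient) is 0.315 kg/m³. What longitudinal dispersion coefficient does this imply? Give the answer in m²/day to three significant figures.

2.64 m²/day

At the plume center C_max = M/(n_e·A·√(4πDt)), so D = M²/(4πt·(n_e·A·C_max)²).
n_e·A·C_max = 0.43 × 35.5 × 0.315 = 4.808 kg/m.
D = 263²/(4π × 90.3 × 4.808²) = 2.64 m²/day.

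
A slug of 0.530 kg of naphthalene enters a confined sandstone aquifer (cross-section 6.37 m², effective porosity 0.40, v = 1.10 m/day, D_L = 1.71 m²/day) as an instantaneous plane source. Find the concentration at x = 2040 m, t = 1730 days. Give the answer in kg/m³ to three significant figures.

For an instantaneous plane source, C(x,t) = M/(n_e·A·√(4πDt)) · exp(−(x−vt)²/(4Dt)), with n_e·A the pore (flow) area.
Plume center vt = 1.10 × 1730 = 1903 m, so the well at 2040 m is 137 m downgradient of the peak.
√(4πDt) = 192.8 m, giving peak height M/(n_e·A·√(4πDt)) = 0.530/(0.40 × 6.37 × 192.8) = 0.001079 kg/m³.
(x−vt)²/(4Dt) = (137)²/(4 × 1.71 × 1730) = 1.586; exp(−1.586) = 0.2047.
C = 0.001079 × 0.2047 = 0.000221 kg/m³.

0.000221 kg/m³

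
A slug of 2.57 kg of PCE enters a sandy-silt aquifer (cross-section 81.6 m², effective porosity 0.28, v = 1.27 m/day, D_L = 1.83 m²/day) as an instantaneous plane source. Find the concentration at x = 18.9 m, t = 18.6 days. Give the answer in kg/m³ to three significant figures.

For an instantaneous plane source, C(x,t) = M/(n_e·A·√(4πDt)) · exp(−(x−vt)²/(4Dt)), with n_e·A the pore (flow) area.
Plume center vt = 1.27 × 18.6 = 23.622 m, so the well at 18.9 m is 4.722 m upgradient of the peak.
√(4πDt) = 20.68 m, giving peak height M/(n_e·A·√(4πDt)) = 2.57/(0.28 × 81.6 × 20.68) = 0.005439 kg/m³.
(x−vt)²/(4Dt) = (-4.722)²/(4 × 1.83 × 18.6) = 0.1638; exp(−0.1638) = 0.8489.
C = 0.005439 × 0.8489 = 0.00462 kg/m³.

0.00462 kg/m³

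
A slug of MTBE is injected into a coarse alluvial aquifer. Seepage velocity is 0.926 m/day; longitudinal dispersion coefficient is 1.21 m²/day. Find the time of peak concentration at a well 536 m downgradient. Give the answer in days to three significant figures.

For the 1D instantaneous-source solution, setting ∂C/∂t = 0 at fixed x gives v²t² + 2Dt − x² = 0, so t = (√(D² + v²x²) − D)/v².
√(D² + v²x²) = √(1.21² + 0.926² × 536²) = 496.3; v² = 0.857476.
t = (496.3 − 1.21)/0.857476 = 577 days (vs. the pure-advection estimate x/v = 579 d).

577 days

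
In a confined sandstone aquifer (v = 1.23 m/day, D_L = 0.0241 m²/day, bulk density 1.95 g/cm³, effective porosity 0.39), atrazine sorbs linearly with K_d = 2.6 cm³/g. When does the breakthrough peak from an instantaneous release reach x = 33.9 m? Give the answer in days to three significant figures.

Retardation factor R = 1 + ρ_b·K_d/n = 1 + 1.95 × 2.6/0.39 = 14.00.
Sorption retards both mechanisms: v_R = v/R = 0.08786 m/day, D_R = D/R = 0.001721 m²/day.
Peak time from v_R²t² + 2D_R t − x² = 0: t = (√(D_R² + v_R²x²) − D_R)/v_R².
√(D_R² + v_R²x²) = √(0.001721² + 0.08786² × 33.9²) = 2.978; v_R² = 0.007719.
t = (2.978 − 0.001721)/0.007719 = 386 days.

386 days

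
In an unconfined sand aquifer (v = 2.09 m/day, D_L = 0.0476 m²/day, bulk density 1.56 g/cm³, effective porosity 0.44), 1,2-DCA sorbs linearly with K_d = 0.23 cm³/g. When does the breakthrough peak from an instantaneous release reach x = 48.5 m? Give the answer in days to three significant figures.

42.1 days

Retardation factor R = 1 + ρ_b·K_d/n = 1 + 1.56 × 0.23/0.44 = 1.815.
Sorption retards both mechanisms: v_R = v/R = 1.152 m/day, D_R = D/R = 0.02623 m²/day.
Peak time from v_R²t² + 2D_R t − x² = 0: t = (√(D_R² + v_R²x²) − D_R)/v_R².
√(D_R² + v_R²x²) = √(0.02623² + 1.152² × 48.5²) = 55.87; v_R² = 1.327.
t = (55.87 − 0.02623)/1.327 = 42.1 days.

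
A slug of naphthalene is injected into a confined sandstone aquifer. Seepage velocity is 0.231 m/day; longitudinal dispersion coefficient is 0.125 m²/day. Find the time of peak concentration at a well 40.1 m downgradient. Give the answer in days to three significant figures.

For the 1D instantaneous-source solution, setting ∂C/∂t = 0 at fixed x gives v²t² + 2Dt − x² = 0, so t = (√(D² + v²x²) − D)/v².
√(D² + v²x²) = √(0.125² + 0.231² × 40.1²) = 9.264; v² = 0.053361.
t = (9.264 − 0.125)/0.053361 = 171 days (vs. the pure-advection estimate x/v = 174 d).

171 days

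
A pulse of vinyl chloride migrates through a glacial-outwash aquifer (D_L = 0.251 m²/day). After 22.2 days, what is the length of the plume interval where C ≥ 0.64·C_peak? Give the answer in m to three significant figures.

The plume is Gaussian with σ = √(2Dt) = √(2 × 0.251 × 22.2) = 3.338 m.
C/C_peak = exp(−Δx²/(2σ²)) = 0.64 ⇒ Δx = σ·√(−2 ln 0.64) = 3.338 × 0.9448 = 3.154 m.
Width = 2Δx = 6.31 m.

6.31 m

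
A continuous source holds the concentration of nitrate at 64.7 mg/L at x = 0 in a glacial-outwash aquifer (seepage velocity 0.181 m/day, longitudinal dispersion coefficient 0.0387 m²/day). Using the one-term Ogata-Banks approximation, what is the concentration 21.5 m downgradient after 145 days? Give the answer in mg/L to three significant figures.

For a continuous step input, C/C₀ ≈ ½·erfc((x−vt)/(2√(Dt))).
vt = 0.181 × 145 = 26.245 m and 2√(Dt) = 2√(0.0387 × 145) = 4.738 m.
Argument (x−vt)/(2√(Dt)) = (21.5 − 26.245)/4.738 = -1.001; ½·erfc(-1.001) = 0.9216.
C = 64.7 × 0.9216 = 59.6 mg/L.

59.6 mg/L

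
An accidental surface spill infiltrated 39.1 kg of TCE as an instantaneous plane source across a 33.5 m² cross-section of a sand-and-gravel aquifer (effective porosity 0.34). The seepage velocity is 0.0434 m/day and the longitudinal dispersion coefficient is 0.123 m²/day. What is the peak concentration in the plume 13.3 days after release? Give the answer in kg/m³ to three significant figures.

0.757 kg/m³

The peak of an instantaneous 1D plume sits at x = vt; there the Gaussian factor is 1 and C_max = M/(n_e·A·√(4πDt)), where n_e·A is the pore area the mass is dissolved in.
√(4πDt) = √(4π × 0.123 × 13.3) = 4.534 m, so C_max = 39.1/(0.34 × 33.5 × 4.534) = 0.757 kg/m³.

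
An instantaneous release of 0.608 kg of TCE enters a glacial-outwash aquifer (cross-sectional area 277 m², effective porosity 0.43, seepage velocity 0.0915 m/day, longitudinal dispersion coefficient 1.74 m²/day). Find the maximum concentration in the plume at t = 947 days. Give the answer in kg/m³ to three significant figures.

The peak of an instantaneous 1D plume sits at x = vt; there the Gaussian factor is 1 and C_max = M/(n_e·A·√(4πDt)), where n_e·A is the pore area the mass is dissolved in.
√(4πDt) = √(4π × 1.74 × 947) = 143.9 m, so C_max = 0.608/(0.43 × 277 × 143.9) = 3.55e-05 kg/m³.

3.55e-05 kg/m³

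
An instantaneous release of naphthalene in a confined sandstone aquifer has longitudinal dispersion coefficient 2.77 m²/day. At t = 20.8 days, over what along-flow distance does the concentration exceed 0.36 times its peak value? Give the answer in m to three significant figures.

30.7 m

The plume is Gaussian with σ = √(2Dt) = √(2 × 2.77 × 20.8) = 10.73 m.
C/C_peak = exp(−Δx²/(2σ²)) = 0.36 ⇒ Δx = σ·√(−2 ln 0.36) = 10.73 × 1.429 = 15.33 m.
Width = 2Δx = 30.7 m.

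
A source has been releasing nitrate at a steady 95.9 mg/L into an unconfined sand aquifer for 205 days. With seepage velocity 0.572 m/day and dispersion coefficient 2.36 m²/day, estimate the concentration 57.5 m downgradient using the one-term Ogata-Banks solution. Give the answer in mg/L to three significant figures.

93.3 mg/L

For a continuous step input, C/C₀ ≈ ½·erfc((x−vt)/(2√(Dt))).
vt = 0.572 × 205 = 117.26 m and 2√(Dt) = 2√(2.36 × 205) = 43.99 m.
Argument (x−vt)/(2√(Dt)) = (57.5 − 117.26)/43.99 = -1.358; ½·erfc(-1.358) = 0.9726.
C = 95.9 × 0.9726 = 93.3 mg/L.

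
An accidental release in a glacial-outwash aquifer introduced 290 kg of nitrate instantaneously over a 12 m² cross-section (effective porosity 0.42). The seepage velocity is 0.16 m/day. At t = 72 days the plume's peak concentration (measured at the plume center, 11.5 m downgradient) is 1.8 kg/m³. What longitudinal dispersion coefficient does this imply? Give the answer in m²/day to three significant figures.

At the plume center C_max = M/(n_e·A·√(4πDt)), so D = M²/(4πt·(n_e·A·C_max)²).
n_e·A·C_max = 0.42 × 12 × 1.8 = 9.072 kg/m.
D = 290²/(4π × 72 × 9.072²) = 1.13 m²/day.

1.13 m²/day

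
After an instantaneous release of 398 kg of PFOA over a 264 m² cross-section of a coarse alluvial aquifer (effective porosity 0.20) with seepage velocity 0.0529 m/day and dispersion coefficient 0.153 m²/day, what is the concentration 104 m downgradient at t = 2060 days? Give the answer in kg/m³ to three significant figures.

For an instantaneous plane source, C(x,t) = M/(n_e·A·√(4πDt)) · exp(−(x−vt)²/(4Dt)), with n_e·A the pore (flow) area.
Plume center vt = 0.0529 × 2060 = 108.974 m, so the well at 104 m is 4.974 m upgradient of the peak.
√(4πDt) = 62.93 m, giving peak height M/(n_e·A·√(4πDt)) = 398/(0.20 × 264 × 62.93) = 0.1198 kg/m³.
(x−vt)²/(4Dt) = (-4.974)²/(4 × 0.153 × 2060) = 0.01962; exp(−0.01962) = 0.9806.
C = 0.1198 × 0.9806 = 0.117 kg/m³.

0.117 kg/m³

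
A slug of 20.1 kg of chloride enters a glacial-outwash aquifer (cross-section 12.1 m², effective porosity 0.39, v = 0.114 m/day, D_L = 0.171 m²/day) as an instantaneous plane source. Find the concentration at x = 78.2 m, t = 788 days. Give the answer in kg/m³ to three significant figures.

For an instantaneous plane source, C(x,t) = M/(n_e·A·√(4πDt)) · exp(−(x−vt)²/(4Dt)), with n_e·A the pore (flow) area.
Plume center vt = 0.114 × 788 = 89.832 m, so the well at 78.2 m is 11.632 m upgradient of the peak.
√(4πDt) = 41.15 m, giving peak height M/(n_e·A·√(4πDt)) = 20.1/(0.39 × 12.1 × 41.15) = 0.1035 kg/m³.
(x−vt)²/(4Dt) = (-11.632)²/(4 × 0.171 × 788) = 0.2510; exp(−0.2510) = 0.7780.
C = 0.1035 × 0.7780 = 0.0805 kg/m³.

0.0805 kg/m³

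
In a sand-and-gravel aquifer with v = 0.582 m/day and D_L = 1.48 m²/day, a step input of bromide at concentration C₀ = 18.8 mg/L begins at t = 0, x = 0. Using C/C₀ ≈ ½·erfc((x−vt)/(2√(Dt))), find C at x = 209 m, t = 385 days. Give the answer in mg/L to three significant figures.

12.6 mg/L

For a continuous step input, C/C₀ ≈ ½·erfc((x−vt)/(2√(Dt))).
vt = 0.582 × 385 = 224.07 m and 2√(Dt) = 2√(1.48 × 385) = 47.74 m.
Argument (x−vt)/(2√(Dt)) = (209 − 224.07)/47.74 = -0.3157; ½·erfc(-0.3157) = 0.6724.
C = 18.8 × 0.6724 = 12.6 mg/L.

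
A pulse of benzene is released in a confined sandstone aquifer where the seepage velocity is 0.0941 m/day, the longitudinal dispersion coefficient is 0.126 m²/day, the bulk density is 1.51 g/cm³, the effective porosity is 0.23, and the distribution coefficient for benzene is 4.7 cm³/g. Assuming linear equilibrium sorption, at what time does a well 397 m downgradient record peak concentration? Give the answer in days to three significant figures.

Retardation factor R = 1 + ρ_b·K_d/n = 1 + 1.51 × 4.7/0.23 = 31.86.
Sorption retards both mechanisms: v_R = v/R = 0.002954 m/day, D_R = D/R = 0.003955 m²/day.
Peak time from v_R²t² + 2D_R t − x² = 0: t = (√(D_R² + v_R²x²) − D_R)/v_R².
√(D_R² + v_R²x²) = √(0.003955² + 0.002954² × 397²) = 1.173; v_R² = 8.726e-06.
t = (1.173 − 0.003955)/8.726e-06 = 134000 days.

134000 days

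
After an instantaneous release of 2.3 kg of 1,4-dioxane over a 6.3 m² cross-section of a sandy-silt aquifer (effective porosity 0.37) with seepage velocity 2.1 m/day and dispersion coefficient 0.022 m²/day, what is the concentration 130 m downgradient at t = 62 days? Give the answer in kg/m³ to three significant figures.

For an instantaneous plane source, C(x,t) = M/(n_e·A·√(4πDt)) · exp(−(x−vt)²/(4Dt)), with n_e·A the pore (flow) area.
Plume center vt = 2.1 × 62 = 130.2 m, so the well at 130 m is 0.2 m upgradient of the peak.
√(4πDt) = 4.140 m, giving peak height M/(n_e·A·√(4πDt)) = 2.3/(0.37 × 6.3 × 4.140) = 0.2383 kg/m³.
(x−vt)²/(4Dt) = (-0.2)²/(4 × 0.022 × 62) = 0.007331; exp(−0.007331) = 0.9927.
C = 0.2383 × 0.9927 = 0.237 kg/m³.

0.237 kg/m³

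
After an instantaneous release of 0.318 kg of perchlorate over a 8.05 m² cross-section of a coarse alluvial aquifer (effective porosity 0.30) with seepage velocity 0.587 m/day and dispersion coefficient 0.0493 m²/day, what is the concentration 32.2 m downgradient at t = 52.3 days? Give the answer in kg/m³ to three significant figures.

0.0186 kg/m³

For an instantaneous plane source, C(x,t) = M/(n_e·A·√(4πDt)) · exp(−(x−vt)²/(4Dt)), with n_e·A the pore (flow) area.
Plume center vt = 0.587 × 52.3 = 30.7001 m, so the well at 32.2 m is 1.4999 m downgradient of the peak.
√(4πDt) = 5.692 m, giving peak height M/(n_e·A·√(4πDt)) = 0.318/(0.30 × 8.05 × 5.692) = 0.02313 kg/m³.
(x−vt)²/(4Dt) = (1.4999)²/(4 × 0.0493 × 52.3) = 0.2181; exp(−0.2181) = 0.8040.
C = 0.02313 × 0.8040 = 0.0186 kg/m³.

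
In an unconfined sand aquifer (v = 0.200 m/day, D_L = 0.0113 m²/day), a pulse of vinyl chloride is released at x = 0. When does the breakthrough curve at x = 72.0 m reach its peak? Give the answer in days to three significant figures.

360 days

For the 1D instantaneous-source solution, setting ∂C/∂t = 0 at fixed x gives v²t² + 2Dt − x² = 0, so t = (√(D² + v²x²) − D)/v².
√(D² + v²x²) = √(0.0113² + 0.200² × 72.0²) = 14.40; v² = 0.04.
t = (14.40 − 0.0113)/0.04 = 360 days (vs. the pure-advection estimate x/v = 360 d).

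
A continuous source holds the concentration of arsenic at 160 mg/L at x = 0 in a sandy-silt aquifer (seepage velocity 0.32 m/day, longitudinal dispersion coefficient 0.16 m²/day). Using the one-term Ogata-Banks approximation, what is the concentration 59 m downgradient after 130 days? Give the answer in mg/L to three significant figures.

0.558 mg/L

For a continuous step input, C/C₀ ≈ ½·erfc((x−vt)/(2√(Dt))).
vt = 0.32 × 130 = 41.6 m and 2√(Dt) = 2√(0.16 × 130) = 9.121 m.
Argument (x−vt)/(2√(Dt)) = (59 − 41.6)/9.121 = 1.908; ½·erfc(1.908) = 0.003485.
C = 160 × 0.003485 = 0.558 mg/L.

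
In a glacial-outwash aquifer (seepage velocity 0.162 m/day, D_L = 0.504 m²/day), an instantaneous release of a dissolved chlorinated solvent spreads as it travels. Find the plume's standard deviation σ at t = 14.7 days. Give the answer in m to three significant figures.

Dispersive spreading gives a Gaussian with σ² = 2Dt; advection only shifts the center.
σ = √(2 × 0.504 × 14.7) = 3.85 m.

3.85 m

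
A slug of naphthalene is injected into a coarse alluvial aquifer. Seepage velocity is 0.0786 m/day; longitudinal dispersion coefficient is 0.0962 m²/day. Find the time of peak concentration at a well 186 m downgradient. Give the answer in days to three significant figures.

2350 days

For the 1D instantaneous-source solution, setting ∂C/∂t = 0 at fixed x gives v²t² + 2Dt − x² = 0, so t = (√(D² + v²x²) − D)/v².
√(D² + v²x²) = √(0.0962² + 0.0786² × 186²) = 14.62; v² = 0.00617796.
t = (14.62 − 0.0962)/0.00617796 = 2350 days (vs. the pure-advection estimate x/v = 2370 d).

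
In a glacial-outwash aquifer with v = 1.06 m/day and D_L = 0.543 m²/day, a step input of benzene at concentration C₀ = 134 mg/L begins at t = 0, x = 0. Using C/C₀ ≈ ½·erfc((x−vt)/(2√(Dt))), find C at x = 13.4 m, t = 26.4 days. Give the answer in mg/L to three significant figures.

134 mg/L

For a continuous step input, C/C₀ ≈ ½·erfc((x−vt)/(2√(Dt))).
vt = 1.06 × 26.4 = 27.984 m and 2√(Dt) = 2√(0.543 × 26.4) = 7.572 m.
Argument (x−vt)/(2√(Dt)) = (13.4 − 27.984)/7.572 = -1.926; ½·erfc(-1.926) = 0.9968.
C = 134 × 0.9968 = 134 mg/L.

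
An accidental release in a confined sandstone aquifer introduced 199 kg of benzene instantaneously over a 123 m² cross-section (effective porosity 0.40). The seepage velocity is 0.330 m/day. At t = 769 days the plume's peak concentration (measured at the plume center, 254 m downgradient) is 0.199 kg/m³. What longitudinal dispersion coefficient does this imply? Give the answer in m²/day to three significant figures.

0.0427 m²/day

At the plume center C_max = M/(n_e·A·√(4πDt)), so D = M²/(4πt·(n_e·A·C_max)²).
n_e·A·C_max = 0.40 × 123 × 0.199 = 9.791 kg/m.
D = 199²/(4π × 769 × 9.791²) = 0.0427 m²/day.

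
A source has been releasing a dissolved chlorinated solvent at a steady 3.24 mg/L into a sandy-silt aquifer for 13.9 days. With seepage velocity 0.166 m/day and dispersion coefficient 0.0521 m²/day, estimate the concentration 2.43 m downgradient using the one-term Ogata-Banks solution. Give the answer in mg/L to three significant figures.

For a continuous step input, C/C₀ ≈ ½·erfc((x−vt)/(2√(Dt))).
vt = 0.166 × 13.9 = 2.3074 m and 2√(Dt) = 2√(0.0521 × 13.9) = 1.702 m.
Argument (x−vt)/(2√(Dt)) = (2.43 − 2.3074)/1.702 = 0.07203; ½·erfc(0.07203) = 0.4594.
C = 3.24 × 0.4594 = 1.49 mg/L.

1.49 mg/L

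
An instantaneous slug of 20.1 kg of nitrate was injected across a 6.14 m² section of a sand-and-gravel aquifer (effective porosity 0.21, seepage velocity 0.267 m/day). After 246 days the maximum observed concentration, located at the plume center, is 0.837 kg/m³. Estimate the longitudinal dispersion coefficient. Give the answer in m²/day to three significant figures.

At the plume center C_max = M/(n_e·A·√(4πDt)), so D = M²/(4πt·(n_e·A·C_max)²).
n_e·A·C_max = 0.21 × 6.14 × 0.837 = 1.079 kg/m.
D = 20.1²/(4π × 246 × 1.079²) = 0.112 m²/day.

0.112 m²/day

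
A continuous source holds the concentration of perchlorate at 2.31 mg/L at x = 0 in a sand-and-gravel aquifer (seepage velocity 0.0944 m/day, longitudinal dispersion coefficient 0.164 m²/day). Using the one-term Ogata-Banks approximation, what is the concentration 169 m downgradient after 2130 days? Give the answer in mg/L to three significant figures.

2.05 mg/L

For a continuous step input, C/C₀ ≈ ½·erfc((x−vt)/(2√(Dt))).
vt = 0.0944 × 2130 = 201.072 m and 2√(Dt) = 2√(0.164 × 2130) = 37.38 m.
Argument (x−vt)/(2√(Dt)) = (169 − 201.072)/37.38 = -0.8580; ½·erfc(-0.8580) = 0.8875.
C = 2.31 × 0.8875 = 2.05 mg/L.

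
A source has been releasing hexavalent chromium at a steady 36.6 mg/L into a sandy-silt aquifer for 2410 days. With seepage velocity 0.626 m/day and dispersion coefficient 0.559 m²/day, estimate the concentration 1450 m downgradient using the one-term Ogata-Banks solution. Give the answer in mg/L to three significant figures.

31.9 mg/L

For a continuous step input, C/C₀ ≈ ½·erfc((x−vt)/(2√(Dt))).
vt = 0.626 × 2410 = 1508.66 m and 2√(Dt) = 2√(0.559 × 2410) = 73.41 m.
Argument (x−vt)/(2√(Dt)) = (1450 − 1508.66)/73.41 = -0.7991; ½·erfc(-0.7991) = 0.8708.
C = 36.6 × 0.8708 = 31.9 mg/L.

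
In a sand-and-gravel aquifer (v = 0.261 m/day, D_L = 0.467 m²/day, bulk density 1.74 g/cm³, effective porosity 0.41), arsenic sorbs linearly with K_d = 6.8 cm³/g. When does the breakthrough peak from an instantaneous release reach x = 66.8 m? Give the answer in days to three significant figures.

7440 days

Retardation factor R = 1 + ρ_b·K_d/n = 1 + 1.74 × 6.8/0.41 = 29.86.
Sorption retards both mechanisms: v_R = v/R = 0.008741 m/day, D_R = D/R = 0.01564 m²/day.
Peak time from v_R²t² + 2D_R t − x² = 0: t = (√(D_R² + v_R²x²) − D_R)/v_R².
√(D_R² + v_R²x²) = √(0.01564² + 0.008741² × 66.8²) = 0.5841; v_R² = 7.641e-05.
t = (0.5841 − 0.01564)/7.641e-05 = 7440 days.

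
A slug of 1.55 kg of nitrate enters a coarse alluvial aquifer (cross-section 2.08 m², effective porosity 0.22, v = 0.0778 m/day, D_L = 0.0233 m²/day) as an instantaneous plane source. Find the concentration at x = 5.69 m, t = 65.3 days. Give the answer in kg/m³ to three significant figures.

For an instantaneous plane source, C(x,t) = M/(n_e·A·√(4πDt)) · exp(−(x−vt)²/(4Dt)), with n_e·A the pore (flow) area.
Plume center vt = 0.0778 × 65.3 = 5.08034 m, so the well at 5.69 m is 0.60966 m downgradient of the peak.
√(4πDt) = 4.373 m, giving peak height M/(n_e·A·√(4πDt)) = 1.55/(0.22 × 2.08 × 4.373) = 0.7746 kg/m³.
(x−vt)²/(4Dt) = (0.60966)²/(4 × 0.0233 × 65.3) = 0.06107; exp(−0.06107) = 0.9408.
C = 0.7746 × 0.9408 = 0.729 kg/m³.

0.729 kg/m³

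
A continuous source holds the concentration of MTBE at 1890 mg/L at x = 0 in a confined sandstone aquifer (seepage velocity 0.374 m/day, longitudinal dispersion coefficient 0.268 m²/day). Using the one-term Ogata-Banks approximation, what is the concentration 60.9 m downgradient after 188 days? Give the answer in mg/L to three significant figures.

1560 mg/L

For a continuous step input, C/C₀ ≈ ½·erfc((x−vt)/(2√(Dt))).
vt = 0.374 × 188 = 70.312 m and 2√(Dt) = 2√(0.268 × 188) = 14.20 m.
Argument (x−vt)/(2√(Dt)) = (60.9 − 70.312)/14.20 = -0.6628; ½·erfc(-0.6628) = 0.8257.
C = 1890 × 0.8257 = 1560 mg/L.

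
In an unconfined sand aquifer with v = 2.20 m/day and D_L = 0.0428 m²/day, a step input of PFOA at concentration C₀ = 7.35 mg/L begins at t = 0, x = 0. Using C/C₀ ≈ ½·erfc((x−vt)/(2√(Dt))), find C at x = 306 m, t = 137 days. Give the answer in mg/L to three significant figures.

For a continuous step input, C/C₀ ≈ ½·erfc((x−vt)/(2√(Dt))).
vt = 2.20 × 137 = 301.4 m and 2√(Dt) = 2√(0.0428 × 137) = 4.843 m.
Argument (x−vt)/(2√(Dt)) = (306 − 301.4)/4.843 = 0.9498; ½·erfc(0.9498) = 0.08960.
C = 7.35 × 0.08960 = 0.659 mg/L.

0.659 mg/L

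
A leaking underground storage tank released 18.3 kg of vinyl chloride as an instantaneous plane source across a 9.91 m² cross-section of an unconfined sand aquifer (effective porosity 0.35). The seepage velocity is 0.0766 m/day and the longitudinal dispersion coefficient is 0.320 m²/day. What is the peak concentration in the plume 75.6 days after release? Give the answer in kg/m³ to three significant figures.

0.303 kg/m³

The peak of an instantaneous 1D plume sits at x = vt; there the Gaussian factor is 1 and C_max = M/(n_e·A·√(4πDt)), where n_e·A is the pore area the mass is dissolved in.
√(4πDt) = √(4π × 0.320 × 75.6) = 17.44 m, so C_max = 18.3/(0.35 × 9.91 × 17.44) = 0.303 kg/m³.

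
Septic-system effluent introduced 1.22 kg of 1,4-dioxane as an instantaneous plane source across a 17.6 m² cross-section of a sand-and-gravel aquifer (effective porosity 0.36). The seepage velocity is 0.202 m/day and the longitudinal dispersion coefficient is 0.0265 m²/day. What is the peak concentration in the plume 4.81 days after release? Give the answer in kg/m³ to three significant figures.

0.152 kg/m³

The peak of an instantaneous 1D plume sits at x = vt; there the Gaussian factor is 1 and C_max = M/(n_e·A·√(4πDt)), where n_e·A is the pore area the mass is dissolved in.
√(4πDt) = √(4π × 0.0265 × 4.81) = 1.266 m, so C_max = 1.22/(0.36 × 17.6 × 1.266) = 0.152 kg/m³.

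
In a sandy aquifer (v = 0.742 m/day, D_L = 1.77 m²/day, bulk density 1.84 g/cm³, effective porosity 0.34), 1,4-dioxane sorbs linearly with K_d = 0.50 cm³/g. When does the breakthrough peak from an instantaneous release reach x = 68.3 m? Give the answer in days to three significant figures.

329 days

Retardation factor R = 1 + ρ_b·K_d/n = 1 + 1.84 × 0.50/0.34 = 3.706.
Sorption retards both mechanisms: v_R = v/R = 0.2002 m/day, D_R = D/R = 0.4776 m²/day.
Peak time from v_R²t² + 2D_R t − x² = 0: t = (√(D_R² + v_R²x²) − D_R)/v_R².
√(D_R² + v_R²x²) = √(0.4776² + 0.2002² × 68.3²) = 13.68; v_R² = 0.04008.
t = (13.68 − 0.4776)/0.04008 = 329 days.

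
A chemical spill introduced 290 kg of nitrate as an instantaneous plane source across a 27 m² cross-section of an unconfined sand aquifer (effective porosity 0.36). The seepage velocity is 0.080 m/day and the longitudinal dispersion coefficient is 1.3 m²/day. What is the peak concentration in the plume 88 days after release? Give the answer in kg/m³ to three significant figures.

The peak of an instantaneous 1D plume sits at x = vt; there the Gaussian factor is 1 and C_max = M/(n_e·A·√(4πDt)), where n_e·A is the pore area the mass is dissolved in.
√(4πDt) = √(4π × 1.3 × 88) = 37.92 m, so C_max = 290/(0.36 × 27 × 37.92) = 0.787 kg/m³.

0.787 kg/m³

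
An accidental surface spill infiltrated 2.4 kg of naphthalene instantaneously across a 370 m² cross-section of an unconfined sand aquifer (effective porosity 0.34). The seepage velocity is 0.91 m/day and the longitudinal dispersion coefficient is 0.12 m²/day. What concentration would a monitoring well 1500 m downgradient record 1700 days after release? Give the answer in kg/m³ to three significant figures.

2.51e-05 kg/m³

For an instantaneous plane source, C(x,t) = M/(n_e·A·√(4πDt)) · exp(−(x−vt)²/(4Dt)), with n_e·A the pore (flow) area.
Plume center vt = 0.91 × 1700 = 1547 m, so the well at 1500 m is 47 m upgradient of the peak.
√(4πDt) = 50.63 m, giving peak height M/(n_e·A·√(4πDt)) = 2.4/(0.34 × 370 × 50.63) = 0.0003768 kg/m³.
(x−vt)²/(4Dt) = (-47)²/(4 × 0.12 × 1700) = 2.707; exp(−2.707) = 0.06674.
C = 0.0003768 × 0.06674 = 2.51e-05 kg/m³.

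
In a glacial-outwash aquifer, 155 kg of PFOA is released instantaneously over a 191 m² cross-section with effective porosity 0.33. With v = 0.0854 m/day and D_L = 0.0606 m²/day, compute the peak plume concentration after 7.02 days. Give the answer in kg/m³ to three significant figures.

The peak of an instantaneous 1D plume sits at x = vt; there the Gaussian factor is 1 and C_max = M/(n_e·A·√(4πDt)), where n_e·A is the pore area the mass is dissolved in.
√(4πDt) = √(4π × 0.0606 × 7.02) = 2.312 m, so C_max = 155/(0.33 × 191 × 2.312) = 1.06 kg/m³.

1.06 kg/m³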